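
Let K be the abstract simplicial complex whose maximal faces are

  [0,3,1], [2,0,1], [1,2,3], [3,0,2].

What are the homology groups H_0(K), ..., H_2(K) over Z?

H_0 = Z,  H_1 = 0,  H_2 = Z.

Fix the vertex order 0 < 1 < 2 < 3 and write every simplex with vertices in increasing order. Then dim K = 2 and the simplices of K are:

  0-simplices (4): [0], [1], [2], [3]
  1-simplices (6): [0,1], [0,2], [0,3], [1,2], [1,3], [2,3]
  2-simplices (4): [0,1,2], [0,1,3], [0,2,3], [1,2,3]

Hence C_0 ≅ Z^4, C_1 ≅ Z^6, C_2 ≅ Z^4.

Boundary ∂_1: C_1 → C_0 sends each edge [p,q] (with p < q) to q − p. For instance
  ∂[0,1] = [1] − [0].
The 4×6 boundary matrix has rank 3 and Smith normal form diag(1,1,1).

Boundary ∂_2: C_2 → C_1 maps a triangle to the signed sum of its edges. For instance
  ∂[1,2,3] = [2,3] − [1,3] + [1,2],
  ∂[0,1,2] = [1,2] − [0,2] + [0,1].
The 6×4 boundary matrix has rank 3 and Smith normal form diag(1,1,1).

Computing H_k = (kernel of ∂_k) / (image of ∂_{k+1}):

  H_0: rank C_0 − rank ∂_1 = 4 − 3 = 1, and the invariant factors of ∂_1 are all 1, so H_0 ≅ Z.
  H_1: rank ker ∂_1 − rank ∂_2 = (6 − 3) − 3 = 0, and the invariant factors of ∂_2 are all 1, so H_1 ≅ 0.
  H_2: rank ker ∂_2 − rank ∂_3 = (4 − 3) − 0 = 1, and there is no ∂_3, so H_2 ≅ Z.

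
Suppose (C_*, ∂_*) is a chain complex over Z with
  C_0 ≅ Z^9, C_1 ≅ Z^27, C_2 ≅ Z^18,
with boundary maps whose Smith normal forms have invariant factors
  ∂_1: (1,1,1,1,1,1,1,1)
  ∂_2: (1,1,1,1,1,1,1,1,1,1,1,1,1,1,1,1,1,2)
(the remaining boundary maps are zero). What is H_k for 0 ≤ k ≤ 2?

H_0: b_0 = 9 − 0 − 8 = 1; torsion from ∂_1 factors > 1: none. So H_0 = Z.
H_1: b_1 = 27 − 8 − 18 = 1; torsion from ∂_2 factors > 1: [2]. So H_1 = Z ⊕ Z/2Z.
H_2: b_2 = 18 − 18 − 0 = 0; torsion from ∂_3 factors > 1: none. So H_2 = 0.

H_0 = Z,  H_1 = Z ⊕ Z/2Z,  H_2 = 0.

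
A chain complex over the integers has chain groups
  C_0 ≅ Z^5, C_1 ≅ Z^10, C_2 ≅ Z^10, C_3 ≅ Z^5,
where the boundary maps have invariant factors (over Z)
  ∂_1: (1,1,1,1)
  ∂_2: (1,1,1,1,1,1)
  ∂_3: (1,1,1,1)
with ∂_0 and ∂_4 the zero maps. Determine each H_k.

H_0: b_0 = 5 − 0 − 4 = 1; torsion from ∂_1 factors > 1: none. So H_0 = Z.
H_1: b_1 = 10 − 4 − 6 = 0; torsion from ∂_2 factors > 1: none. So H_1 = 0.
H_2: b_2 = 10 − 6 − 4 = 0; torsion from ∂_3 factors > 1: none. So H_2 = 0.
H_3: b_3 = 5 − 4 − 0 = 1; torsion from ∂_4 factors > 1: none. So H_3 = Z.

H_0 = Z,  H_1 = 0,  H_2 = 0,  H_3 = Z.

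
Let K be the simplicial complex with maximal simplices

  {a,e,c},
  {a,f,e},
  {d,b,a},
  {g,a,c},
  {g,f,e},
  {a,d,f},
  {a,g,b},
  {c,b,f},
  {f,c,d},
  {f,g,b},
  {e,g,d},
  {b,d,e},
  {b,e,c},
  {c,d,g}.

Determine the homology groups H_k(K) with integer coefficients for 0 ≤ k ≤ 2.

H_0 ≅ Z,  H_1 ≅ Z^2,  H_2 ≅ Z.

Take the total order a < b < c < d < e < f < g on the vertex set. Then K (dimension 2) consists of the simplices:

  0-simplices (7): a, b, c, d, e, f, g
  1-simplices (21): ab, ac, ad, ae, af, ag, bc, bd, be, bf, bg, cd, ce, cf, cg, de, df, dg, ef, eg, fg
  2-simplices (14): abd, abg, ace, acg, adf, aef, bce, bcf, bde, bfg, cdf, cdg, deg, efg

Hence C_0 ≅ Z^7, C_1 ≅ Z^21, C_2 ≅ Z^14.

Boundary ∂_1: C_1 → C_0 maps an edge to its endpoints' difference, ∂[p,q] = q − p. For instance
  ∂dg = g − d.
This gives a 7×21 integer matrix of rank 6; reducing to Smith normal form yields diagonal entries (1,1,1,1,1,1).

∂_2: C_2 → C_1 sends each 2-simplex [p,q,r] to [q,r] − [p,r] + [p,q]. For instance
  ∂bcf = cf − bf + bc,
  ∂bfg = fg − bg + bf.
As a 21×14 matrix over Z this has rank 13, with invariant factors (1,1,1,1,1,1,1,1,1,1,1,1,1).

Now H_k = ker ∂_k / im ∂_{k+1}, so:

  H_0: rank C_0 − rank ∂_1 = 7 − 6 = 1, and the invariant factors of ∂_1 are all 1, so H_0 = Z.
  H_1: rank ker ∂_1 − rank ∂_2 = (21 − 6) − 13 = 2, and the invariant factors of ∂_2 are all 1, so H_1 = Z^2.
  H_2: rank ker ∂_2 − rank ∂_3 = (14 − 13) − 0 = 1, and there is no ∂_3, so H_2 = Z.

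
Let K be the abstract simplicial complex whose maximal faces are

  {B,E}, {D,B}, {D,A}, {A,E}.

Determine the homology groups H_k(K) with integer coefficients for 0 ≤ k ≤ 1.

Take the total order A < B < D < E on the vertex set. Then K (dimension 1) consists of the simplices:

  0-simplices (4): A, B, D, E
  1-simplices (4): AD, AE, BD, BE

Hence C_0 ≅ Z^4, C_1 ≅ Z^4.

Boundary ∂_1: C_1 → C_0 sends each edge [p,q] (with p < q) to q − p.
As a 4×4 matrix over Z this has rank 3, with invariant factors (1,1,1).

Reading off H_k = ker ∂_k / im ∂_{k+1}:

  H_0: rank C_0 − rank ∂_1 = 4 − 3 = 1, and the invariant factors of ∂_1 are all 1, so H_0 = Z.
  H_1: rank ker ∂_1 − rank ∂_2 = (4 − 3) − 0 = 1, and there is no ∂_2, so H_1 = Z.

As a check, the Euler characteristic is 4 − 4 = 0, which agrees with 1 − 1 = 0.

H_0 = Z,  H_1 = Z.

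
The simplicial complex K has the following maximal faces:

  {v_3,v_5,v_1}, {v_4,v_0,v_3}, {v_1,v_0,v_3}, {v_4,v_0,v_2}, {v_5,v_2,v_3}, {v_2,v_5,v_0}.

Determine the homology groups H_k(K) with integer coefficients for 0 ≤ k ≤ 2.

H_0 ≅ Z,  H_1 ≅ Z,  H_2 = 0.

Order the vertices as v_0 < v_1 < v_2 < v_3 < v_4 < v_5. Listing each simplex with vertices in this order, K has dimension 2 with simplices:

  0-simplices (6): [v_0], [v_1], [v_2], [v_3], [v_4], [v_5]
  1-simplices (12): [v_0,v_1], [v_0,v_2], [v_0,v_3], [v_0,v_4], [v_0,v_5], [v_1,v_3], [v_1,v_5], [v_2,v_3], [v_2,v_4], [v_2,v_5], [v_3,v_4], [v_3,v_5]
  2-simplices (6): [v_0,v_1,v_3], [v_0,v_2,v_4], [v_0,v_2,v_5], [v_0,v_3,v_4], [v_1,v_3,v_5], [v_2,v_3,v_5]

giving chain groups C_0 ≅ Z^6, C_1 ≅ Z^12, C_2 ≅ Z^6.

∂_1: C_1 → C_0 sends each edge [p,q] (with p < q) to q − p. For instance
  ∂[v_0,v_4] = [v_4] − [v_0].
This gives a 6×12 integer matrix of rank 5; reducing to Smith normal form yields diagonal entries (1,1,1,1,1).

The boundary map ∂_2: C_2 → C_1 sends each 2-simplex [p,q,r] to [q,r] − [p,r] + [p,q]. For instance
  ∂[v_1,v_3,v_5] = [v_3,v_5] − [v_1,v_5] + [v_1,v_3],
  ∂[v_0,v_1,v_3] = [v_1,v_3] − [v_0,v_3] + [v_0,v_1].
The 12×6 boundary matrix has rank 6 and Smith normal form diag(1,1,1,1,1,1).

Now H_k = ker ∂_k / im ∂_{k+1}, so:

  H_0: rank C_0 − rank ∂_1 = 6 − 5 = 1, and the invariant factors of ∂_1 are all 1, so H_0 = Z.
  H_1: rank ker ∂_1 − rank ∂_2 = (12 − 5) − 6 = 1, and the invariant factors of ∂_2 are all 1, so H_1 = Z.
  H_2: rank ker ∂_2 − rank ∂_3 = (6 − 6) − 0 = 0, and there is no ∂_3, so H_2 = 0.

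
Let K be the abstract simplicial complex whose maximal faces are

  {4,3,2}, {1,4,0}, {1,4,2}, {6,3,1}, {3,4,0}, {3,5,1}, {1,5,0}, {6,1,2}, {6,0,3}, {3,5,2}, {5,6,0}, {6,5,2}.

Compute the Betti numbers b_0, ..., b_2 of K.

K has 7 vertices, 18 edges, 12 triangles.
rank ∂_0 = 0, rank ∂_1 = 6 ⇒ b_0 = 7 − 0 − 6 = 1; all invariant factors of ∂_1 are 1 so no torsion. So H_0 = Z.
rank ∂_1 = 6, rank ∂_2 = 12 ⇒ b_1 = 18 − 6 − 12 = 0; ∂_2 has invariant factor(s) [2] giving torsion. So H_1 = Z/2.
rank ∂_2 = 12, rank ∂_3 = 0 ⇒ b_2 = 12 − 12 − 0 = 0. So H_2 = 0.

b_0 = 1, b_1 = 0, b_2 = 0.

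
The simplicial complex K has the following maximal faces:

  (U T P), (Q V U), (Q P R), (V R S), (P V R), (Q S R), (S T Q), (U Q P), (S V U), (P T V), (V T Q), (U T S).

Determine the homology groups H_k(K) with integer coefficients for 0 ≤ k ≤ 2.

We work with the vertex ordering P < Q < R < S < T < U < V. The simplices of K, each written with vertices in increasing order, are:

  0-simplices (7): P, Q, R, S, T, U, V
  1-simplices (18): PQ, PR, PT, PU, PV, QR, QS, QT, QU, QV, RS, RV, ST, SU, SV, TU, TV, UV
  2-simplices (12): PQR, PQU, PRV, PTU, PTV, QRS, QST, QTV, QUV, RSV, STU, SUV

Hence C_0 ≅ Z^7, C_1 ≅ Z^18, C_2 ≅ Z^12.

The boundary map ∂_1: C_1 → C_0 maps an edge to its endpoints' difference, ∂[p,q] = q − p. For instance
  ∂QU = U − Q.
The resulting 7×18 matrix has rank 6, and its Smith normal form has invariant factors (1,1,1,1,1,1).

∂_2: C_2 → C_1 sends each 2-simplex [p,q,r] to [q,r] − [p,r] + [p,q]. For instance
  ∂PRV = RV − PV + PR,
  ∂QUV = UV − QV + QU.
As a 18×12 matrix over Z this has rank 12, with invariant factors (1,1,1,1,1,1,1,1,1,1,1,2).

Now H_k = ker ∂_k / im ∂_{k+1}, so:

  H_0: rank C_0 − rank ∂_1 = 7 − 6 = 1, and the invariant factors of ∂_1 are all 1, so H_0 ≅ Z.
  H_1: rank ker ∂_1 − rank ∂_2 = (18 − 6) − 12 = 0, and ∂_2 has invariant factor 2 > 1, so H_1 ≅ Z_2.
  H_2: rank ker ∂_2 − rank ∂_3 = (12 − 12) − 0 = 0, and there is no ∂_3, so H_2 ≅ 0.

As a check, the Euler characteristic is 7 − 18 + 12 = 1, which agrees with 1 − 0 + 0 = 1.

H_0 = Z,  H_1 = Z_2,  H_2 = 0.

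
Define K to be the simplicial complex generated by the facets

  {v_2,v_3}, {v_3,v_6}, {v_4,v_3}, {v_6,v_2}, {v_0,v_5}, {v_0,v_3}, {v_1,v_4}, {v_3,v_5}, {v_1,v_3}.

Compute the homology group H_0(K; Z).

Fix the vertex order v_0 < v_1 < v_2 < v_3 < v_4 < v_5 < v_6 and write every simplex with vertices in increasing order. Then dim K = 1 and the simplices of K are:

  0-simplices (7): [v_0], [v_1], [v_2], [v_3], [v_4], [v_5], [v_6]
  1-simplices (9): [v_0,v_3], [v_0,v_5], [v_1,v_3], [v_1,v_4], [v_2,v_3], [v_2,v_6], [v_3,v_4], [v_3,v_5], [v_3,v_6]

so the chain groups are C_0 ≅ Z^7, C_1 ≅ Z^9.

Boundary ∂_1: C_1 → C_0 maps an edge to its endpoints' difference, ∂[p,q] = q − p. For instance
  ∂[v_3,v_4] = [v_4] − [v_3].
As a 7×9 matrix over Z this has rank 6, with invariant factors (1,1,1,1,1,1).

Computing H_k = (kernel of ∂_k) / (image of ∂_{k+1}):

  H_0: rank C_0 − rank ∂_1 = 7 − 6 = 1, and the invariant factors of ∂_1 are all 1, so H_0 ≅ Z.

H_0 = Z.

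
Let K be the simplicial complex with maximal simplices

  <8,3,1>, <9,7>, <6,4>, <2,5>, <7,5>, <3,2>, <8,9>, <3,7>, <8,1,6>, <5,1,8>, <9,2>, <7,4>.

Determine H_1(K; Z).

Order the vertices as 1 < 2 < 3 < 4 < 5 < 6 < 7 < 8 < 9. Listing each simplex with vertices in this order, K has dimension 2 with simplices:

  0-simplices (9): [1], [2], [3], [4], [5], [6], [7], [8], [9]
  1-simplices (16): [1,3], [1,5], [1,6], [1,8], [2,3], [2,5], [2,9], [3,7], [3,8], [4,6], [4,7], [5,7], [5,8], [6,8], [7,9], [8,9]
  2-simplices (3): [1,3,8], [1,5,8], [1,6,8]

so the chain groups are C_0 ≅ Z^9, C_1 ≅ Z^16, C_2 ≅ Z^3.

∂_1: C_1 → C_0 maps an edge to its endpoints' difference, ∂[p,q] = q − p. For instance
  ∂[7,9] = [9] − [7].
The 9×16 boundary matrix has rank 8 and Smith normal form diag(1,1,1,1,1,1,1,1).

∂_2: C_2 → C_1 acts by ∂[p,q,r] = [q,r] − [p,r] + [p,q]. For instance
  ∂[1,5,8] = [5,8] − [1,8] + [1,5],
  ∂[1,3,8] = [3,8] − [1,8] + [1,3].
This gives a 16×3 integer matrix of rank 3; reducing to Smith normal form yields diagonal entries (1,1,1).

Computing H_k = (kernel of ∂_k) / (image of ∂_{k+1}):

  H_1: rank ker ∂_1 − rank ∂_2 = (16 − 8) − 3 = 5, and the invariant factors of ∂_2 are all 1, so H_1 = Z^5.

H_1 ≅ Z^5.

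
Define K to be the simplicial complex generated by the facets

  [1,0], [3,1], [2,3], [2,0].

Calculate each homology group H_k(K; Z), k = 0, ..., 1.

H_0 = Z,  H_1 = Z.

We work with the vertex ordering 0 < 1 < 2 < 3. The simplices of K, each written with vertices in increasing order, are:

  0-simplices (4): [0], [1], [2], [3]
  1-simplices (4): [0,1], [0,2], [1,3], [2,3]

so the chain groups are C_0 ≅ Z^4, C_1 ≅ Z^4.

Boundary ∂_1: C_1 → C_0 sends each edge [p,q] (with p < q) to q − p. For instance
  ∂[0,1] = [1] − [0].
This gives a 4×4 integer matrix of rank 3; reducing to Smith normal form yields diagonal entries (1,1,1).

Now H_k = ker ∂_k / im ∂_{k+1}, so:

  H_0: rank C_0 − rank ∂_1 = 4 − 3 = 1, and the invariant factors of ∂_1 are all 1, so H_0 = Z.
  H_1: rank ker ∂_1 − rank ∂_2 = (4 − 3) − 0 = 1, and there is no ∂_2, so H_1 = Z.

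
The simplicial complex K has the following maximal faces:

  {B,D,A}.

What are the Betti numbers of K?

b_0 = 1, b_1 = 0, b_2 = 0.

K has 3 vertices, 3 edges, 1 triangle.
rank ∂_0 = 0, rank ∂_1 = 2 ⇒ b_0 = 3 − 0 − 2 = 1; all invariant factors of ∂_1 are 1 so no torsion. So H_0 ≅ Z.
rank ∂_1 = 2, rank ∂_2 = 1 ⇒ b_1 = 3 − 2 − 1 = 0; all invariant factors of ∂_2 are 1 so no torsion. So H_1 ≅ 0.
rank ∂_2 = 1, rank ∂_3 = 0 ⇒ b_2 = 1 − 1 − 0 = 0. So H_2 ≅ 0.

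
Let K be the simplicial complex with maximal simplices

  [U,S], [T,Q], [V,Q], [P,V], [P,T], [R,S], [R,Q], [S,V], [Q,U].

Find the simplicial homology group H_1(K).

We work with the vertex ordering P < Q < R < S < T < U < V. The simplices of K, each written with vertices in increasing order, are:

  0-simplices (7): P, Q, R, S, T, U, V
  1-simplices (9): PT, PV, QR, QT, QU, QV, RS, SU, SV

giving chain groups C_0 ≅ Z^7, C_1 ≅ Z^9.

∂_1: C_1 → C_0 maps an edge to its endpoints' difference, ∂[p,q] = q − p.
This gives a 7×9 integer matrix of rank 6; reducing to Smith normal form yields diagonal entries (1,1,1,1,1,1).

Reading off H_k = ker ∂_k / im ∂_{k+1}:

  H_1: rank ker ∂_1 − rank ∂_2 = (9 − 6) − 0 = 3, and there is no ∂_2, so H_1 ≅ Z^3.

H_1 = Z^3.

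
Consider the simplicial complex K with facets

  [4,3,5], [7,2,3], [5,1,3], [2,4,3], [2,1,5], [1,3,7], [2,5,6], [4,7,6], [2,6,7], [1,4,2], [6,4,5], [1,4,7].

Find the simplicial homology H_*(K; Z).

We work with the vertex ordering 1 < 2 < 3 < 4 < 5 < 6 < 7. The simplices of K, each written with vertices in increasing order, are:

  0-simplices (7): [1], [2], [3], [4], [5], [6], [7]
  1-simplices (18): [1,2], [1,3], [1,4], [1,5], [1,7], [2,3], [2,4], [2,5], [2,6], [2,7], [3,4], [3,5], [3,7], [4,5], [4,6], [4,7], [5,6], [6,7]
  2-simplices (12): [1,2,4], [1,2,5], [1,3,5], [1,3,7], [1,4,7], [2,3,4], [2,3,7], [2,5,6], [2,6,7], [3,4,5], [4,5,6], [4,6,7]

giving chain groups C_0 ≅ Z^7, C_1 ≅ Z^18, C_2 ≅ Z^12.

The boundary map ∂_1: C_1 → C_0 sends each edge [p,q] (with p < q) to q − p. For instance
  ∂[4,5] = [5] − [4].
The resulting 7×18 matrix has rank 6, and its Smith normal form has invariant factors (1,1,1,1,1,1).

Boundary ∂_2: C_2 → C_1 acts by ∂[p,q,r] = [q,r] − [p,r] + [p,q]. For instance
  ∂[4,5,6] = [5,6] − [4,6] + [4,5],
  ∂[2,3,4] = [3,4] − [2,4] + [2,3].
As a 18×12 matrix over Z this has rank 12, with invariant factors (1,1,1,1,1,1,1,1,1,1,1,2).

Reading off H_k = ker ∂_k / im ∂_{k+1}:

  H_0: rank C_0 − rank ∂_1 = 7 − 6 = 1, and the invariant factors of ∂_1 are all 1, so H_0 ≅ Z.
  H_1: rank ker ∂_1 − rank ∂_2 = (18 − 6) − 12 = 0, and ∂_2 has invariant factor 2 > 1, so H_1 ≅ Z/2.
  H_2: rank ker ∂_2 − rank ∂_3 = (12 − 12) − 0 = 0, and there is no ∂_3, so H_2 ≅ 0.

(K is a triangulation of the real projective plane RP^2.)

H_0 ≅ Z,  H_1 ≅ Z/2,  H_2 = 0.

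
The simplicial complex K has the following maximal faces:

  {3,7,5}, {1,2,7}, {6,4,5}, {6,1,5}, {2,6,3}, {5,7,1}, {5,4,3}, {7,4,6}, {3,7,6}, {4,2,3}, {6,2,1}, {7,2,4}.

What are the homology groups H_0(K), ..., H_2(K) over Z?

Order the vertices as 1 < 2 < 3 < 4 < 5 < 6 < 7. Listing each simplex with vertices in this order, K has dimension 2 with simplices:

  0-simplices (7): [1], [2], [3], [4], [5], [6], [7]
  1-simplices (18): [1,2], [1,5], [1,6], [1,7], [2,3], [2,4], [2,6], [2,7], [3,4], [3,5], [3,6], [3,7], [4,5], [4,6], [4,7], [5,6], [5,7], [6,7]
  2-simplices (12): [1,2,6], [1,2,7], [1,5,6], [1,5,7], [2,3,4], [2,3,6], [2,4,7], [3,4,5], [3,5,7], [3,6,7], [4,5,6], [4,6,7]

Hence C_0 ≅ Z^7, C_1 ≅ Z^18, C_2 ≅ Z^12.

∂_1: C_1 → C_0 is given by ∂[p,q] = [q] − [p].
As a 7×18 matrix over Z this has rank 6, with invariant factors (1,1,1,1,1,1).

∂_2: C_2 → C_1 sends each 2-simplex [p,q,r] to [q,r] − [p,r] + [p,q]. For instance
  ∂[4,5,6] = [5,6] − [4,6] + [4,5],
  ∂[2,4,7] = [4,7] − [2,7] + [2,4].
The 18×12 boundary matrix has rank 12 and Smith normal form diag(1,1,1,1,1,1,1,1,1,1,1,2).

Computing H_k = (kernel of ∂_k) / (image of ∂_{k+1}):

  H_0: rank C_0 − rank ∂_1 = 7 − 6 = 1, and the invariant factors of ∂_1 are all 1, so H_0 ≅ Z.
  H_1: rank ker ∂_1 − rank ∂_2 = (18 − 6) − 12 = 0, and ∂_2 has invariant factor 2 > 1, so H_1 ≅ Z/2.
  H_2: rank ker ∂_2 − rank ∂_3 = (12 − 12) − 0 = 0, and there is no ∂_3, so H_2 ≅ 0.

As a check, the Euler characteristic is 7 − 18 + 12 = 1, which agrees with 1 − 0 + 0 = 1.

H_0 = Z,  H_1 = Z/2,  H_2 = 0.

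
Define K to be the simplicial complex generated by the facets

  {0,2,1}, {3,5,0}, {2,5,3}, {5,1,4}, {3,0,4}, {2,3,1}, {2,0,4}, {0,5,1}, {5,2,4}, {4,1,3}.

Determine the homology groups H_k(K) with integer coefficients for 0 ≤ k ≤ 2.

Fix the vertex order 0 < 1 < 2 < 3 < 4 < 5 and write every simplex with vertices in increasing order. Then dim K = 2 and the simplices of K are:

  0-simplices (6): [0], [1], [2], [3], [4], [5]
  1-simplices (15): [0,1], [0,2], [0,3], [0,4], [0,5], [1,2], [1,3], [1,4], [1,5], [2,3], [2,4], [2,5], [3,4], [3,5], [4,5]
  2-simplices (10): [0,1,2], [0,1,5], [0,2,4], [0,3,4], [0,3,5], [1,2,3], [1,3,4], [1,4,5], [2,3,5], [2,4,5]

giving chain groups C_0 ≅ Z^6, C_1 ≅ Z^15, C_2 ≅ Z^10.

Boundary ∂_1: C_1 → C_0 maps an edge to its endpoints' difference, ∂[p,q] = q − p.
As a 6×15 matrix over Z this has rank 5, with invariant factors (1,1,1,1,1).

Boundary ∂_2: C_2 → C_1 maps a triangle to the signed sum of its edges. For instance
  ∂[1,4,5] = [4,5] − [1,5] + [1,4],
  ∂[1,3,4] = [3,4] − [1,4] + [1,3].
The resulting 15×10 matrix has rank 10, and its Smith normal form has invariant factors (1,1,1,1,1,1,1,1,1,2).

Computing H_k = (kernel of ∂_k) / (image of ∂_{k+1}):

  H_0: rank C_0 − rank ∂_1 = 6 − 5 = 1, and the invariant factors of ∂_1 are all 1, so H_0 ≅ Z.
  H_1: rank ker ∂_1 − rank ∂_2 = (15 − 5) − 10 = 0, and ∂_2 has invariant factor 2 > 1, so H_1 ≅ Z/2.
  H_2: rank ker ∂_2 − rank ∂_3 = (10 − 10) − 0 = 0, and there is no ∂_3, so H_2 ≅ 0.

H_0 ≅ Z,  H_1 ≅ Z/2,  H_2 = 0.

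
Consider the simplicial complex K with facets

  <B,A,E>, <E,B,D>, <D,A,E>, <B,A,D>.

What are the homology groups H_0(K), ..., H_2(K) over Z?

H_0 ≅ Z,  H_1 = 0,  H_2 ≅ Z.

Order the vertices as A < B < D < E. Listing each simplex with vertices in this order, K has dimension 2 with simplices:

  0-simplices (4): A, B, D, E
  1-simplices (6): AB, AD, AE, BD, BE, DE
  2-simplices (4): ABD, ABE, ADE, BDE

giving chain groups C_0 ≅ Z^4, C_1 ≅ Z^6, C_2 ≅ Z^4.

The boundary map ∂_1: C_1 → C_0 sends each edge [p,q] (with p < q) to q − p. For instance
  ∂BD = D − B.
The resulting 4×6 matrix has rank 3, and its Smith normal form has invariant factors (1,1,1).

∂_2: C_2 → C_1 maps a triangle to the signed sum of its edges. For instance
  ∂ABE = BE − AE + AB,
  ∂BDE = DE − BE + BD.
This gives a 6×4 integer matrix of rank 3; reducing to Smith normal form yields diagonal entries (1,1,1).

Computing H_k = (kernel of ∂_k) / (image of ∂_{k+1}):

  H_0: rank C_0 − rank ∂_1 = 4 − 3 = 1, and the invariant factors of ∂_1 are all 1, so H_0 ≅ Z.
  H_1: rank ker ∂_1 − rank ∂_2 = (6 − 3) − 3 = 0, and the invariant factors of ∂_2 are all 1, so H_1 ≅ 0.
  H_2: rank ker ∂_2 − rank ∂_3 = (4 − 3) − 0 = 1, and there is no ∂_3, so H_2 ≅ Z.

(K is a triangulation of the 2-sphere S^2.)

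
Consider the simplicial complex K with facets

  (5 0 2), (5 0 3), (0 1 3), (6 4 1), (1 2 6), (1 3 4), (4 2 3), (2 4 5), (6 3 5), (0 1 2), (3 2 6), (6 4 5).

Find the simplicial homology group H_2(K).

H_2 ≅ 0.

K has 7 vertices, 18 edges, 12 triangles.
rank ∂_2 = 12, rank ∂_3 = 0 ⇒ b_2 = 12 − 12 − 0 = 0. So H_2 = 0.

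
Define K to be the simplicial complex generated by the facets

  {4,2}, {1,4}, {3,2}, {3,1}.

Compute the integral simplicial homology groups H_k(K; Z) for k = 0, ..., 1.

H_0 = Z,  H_1 = Z.

Take the total order 1 < 2 < 3 < 4 on the vertex set. Then K (dimension 1) consists of the simplices:

  0-simplices (4): [1], [2], [3], [4]
  1-simplices (4): [1,3], [1,4], [2,3], [2,4]

Hence C_0 ≅ Z^4, C_1 ≅ Z^4.

∂_1: C_1 → C_0 is given by ∂[p,q] = [q] − [p]. For instance
  ∂[1,3] = [3] − [1].
The resulting 4×4 matrix has rank 3, and its Smith normal form has invariant factors (1,1,1).

Computing H_k = (kernel of ∂_k) / (image of ∂_{k+1}):

  H_0: rank C_0 − rank ∂_1 = 4 − 3 = 1, and the invariant factors of ∂_1 are all 1, so H_0 = Z.
  H_1: rank ker ∂_1 − rank ∂_2 = (4 − 3) − 0 = 1, and there is no ∂_2, so H_1 = Z.

(K is a triangulation of the circle S^1.)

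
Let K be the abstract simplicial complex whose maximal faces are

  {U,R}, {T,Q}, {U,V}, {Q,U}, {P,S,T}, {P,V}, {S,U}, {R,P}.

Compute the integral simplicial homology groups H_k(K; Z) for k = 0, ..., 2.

We work with the vertex ordering P < Q < R < S < T < U < V. The simplices of K, each written with vertices in increasing order, are:

  0-simplices (7): P, Q, R, S, T, U, V
  1-simplices (10): PR, PS, PT, PV, QT, QU, RU, ST, SU, UV
  2-simplices (1): PST

giving chain groups C_0 ≅ Z^7, C_1 ≅ Z^10, C_2 ≅ Z^1.

Boundary ∂_1: C_1 → C_0 sends each edge [p,q] (with p < q) to q − p.
This gives a 7×10 integer matrix of rank 6; reducing to Smith normal form yields diagonal entries (1,1,1,1,1,1).

∂_2: C_2 → C_1 sends each 2-simplex [p,q,r] to [q,r] − [p,r] + [p,q]. For instance
  ∂PST = ST − PT + PS.
This gives a 10×1 integer matrix of rank 1; reducing to Smith normal form yields diagonal entries (1).

Now H_k = ker ∂_k / im ∂_{k+1}, so:

  H_0: rank C_0 − rank ∂_1 = 7 − 6 = 1, and the invariant factors of ∂_1 are all 1, so H_0 ≅ Z.
  H_1: rank ker ∂_1 − rank ∂_2 = (10 − 6) − 1 = 3, and the invariant factors of ∂_2 are all 1, so H_1 ≅ Z^3.
  H_2: rank ker ∂_2 − rank ∂_3 = (1 − 1) − 0 = 0, and there is no ∂_3, so H_2 ≅ 0.

As a check, the Euler characteristic is 7 − 10 + 1 = -2, which agrees with 1 − 3 + 0 = -2.

H_0 ≅ Z,  H_1 ≅ Z^3,  H_2 = 0.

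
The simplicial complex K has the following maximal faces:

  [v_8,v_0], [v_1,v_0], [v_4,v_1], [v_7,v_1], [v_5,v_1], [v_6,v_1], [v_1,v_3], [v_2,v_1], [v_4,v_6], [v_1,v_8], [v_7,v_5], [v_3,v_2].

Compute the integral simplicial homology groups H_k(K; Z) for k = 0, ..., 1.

Order the vertices as v_0 < v_1 < v_2 < v_3 < v_4 < v_5 < v_6 < v_7 < v_8. Listing each simplex with vertices in this order, K has dimension 1 with simplices:

  0-simplices (9): [v_0], [v_1], [v_2], [v_3], [v_4], [v_5], [v_6], [v_7], [v_8]
  1-simplices (12): [v_0,v_1], [v_0,v_8], [v_1,v_2], [v_1,v_3], [v_1,v_4], [v_1,v_5], [v_1,v_6], [v_1,v_7], [v_1,v_8], [v_2,v_3], [v_4,v_6], [v_5,v_7]

Hence C_0 ≅ Z^9, C_1 ≅ Z^12.

Boundary ∂_1: C_1 → C_0 sends each edge [p,q] (with p < q) to q − p.
The 9×12 boundary matrix has rank 8 and Smith normal form diag(1,1,1,1,1,1,1,1).

Computing H_k = (kernel of ∂_k) / (image of ∂_{k+1}):

  H_0: rank C_0 − rank ∂_1 = 9 − 8 = 1, and the invariant factors of ∂_1 are all 1, so H_0 = Z.
  H_1: rank ker ∂_1 − rank ∂_2 = (12 − 8) − 0 = 4, and there is no ∂_2, so H_1 = Z^4.

(K is a triangulation of a wedge of 4 circles.)

H_0 = Z,  H_1 = Z^4.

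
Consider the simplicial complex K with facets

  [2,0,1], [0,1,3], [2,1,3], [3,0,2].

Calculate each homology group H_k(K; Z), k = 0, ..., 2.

H_0 = Z,  H_1 = 0,  H_2 = Z.

Order the vertices as 0 < 1 < 2 < 3. Listing each simplex with vertices in this order, K has dimension 2 with simplices:

  0-simplices (4): [0], [1], [2], [3]
  1-simplices (6): [0,1], [0,2], [0,3], [1,2], [1,3], [2,3]
  2-simplices (4): [0,1,2], [0,1,3], [0,2,3], [1,2,3]

giving chain groups C_0 ≅ Z^4, C_1 ≅ Z^6, C_2 ≅ Z^4.

Boundary ∂_1: C_1 → C_0 sends each edge [p,q] (with p < q) to q − p. For instance
  ∂[0,2] = [2] − [0].
This gives a 4×6 integer matrix of rank 3; reducing to Smith normal form yields diagonal entries (1,1,1).

∂_2: C_2 → C_1 maps a triangle to the signed sum of its edges. For instance
  ∂[1,2,3] = [2,3] − [1,3] + [1,2],
  ∂[0,2,3] = [2,3] − [0,3] + [0,2].
The resulting 6×4 matrix has rank 3, and its Smith normal form has invariant factors (1,1,1).

Now H_k = ker ∂_k / im ∂_{k+1}, so:

  H_0: rank C_0 − rank ∂_1 = 4 − 3 = 1, and the invariant factors of ∂_1 are all 1, so H_0 = Z.
  H_1: rank ker ∂_1 − rank ∂_2 = (6 − 3) − 3 = 0, and the invariant factors of ∂_2 are all 1, so H_1 = 0.
  H_2: rank ker ∂_2 − rank ∂_3 = (4 − 3) − 0 = 1, and there is no ∂_3, so H_2 = Z.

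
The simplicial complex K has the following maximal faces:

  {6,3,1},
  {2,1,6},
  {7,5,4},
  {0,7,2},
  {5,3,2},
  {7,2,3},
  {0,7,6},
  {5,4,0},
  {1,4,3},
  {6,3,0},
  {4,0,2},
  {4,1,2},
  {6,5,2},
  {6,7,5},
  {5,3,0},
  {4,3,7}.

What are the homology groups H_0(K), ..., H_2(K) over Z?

Order the vertices as 0 < 1 < 2 < 3 < 4 < 5 < 6 < 7. Listing each simplex with vertices in this order, K has dimension 2 with simplices:

  0-simplices (8): [0], [1], [2], [3], [4], [5], [6], [7]
  1-simplices (24): (24 of them)
  2-simplices (16): [0,2,4], [0,2,7], [0,3,5], [0,3,6], [0,4,5], [0,6,7], [1,2,4], [1,2,6], [1,3,4], [1,3,6], [2,3,5], [2,3,7], [2,5,6], [3,4,7], [4,5,7], [5,6,7]

so the chain groups are C_0 ≅ Z^8, C_1 ≅ Z^24, C_2 ≅ Z^16.

The boundary map ∂_1: C_1 → C_0 maps an edge to its endpoints' difference, ∂[p,q] = q − p.
The 8×24 boundary matrix has rank 7 and Smith normal form diag(1,1,1,1,1,1,1).

Boundary ∂_2: C_2 → C_1 sends each 2-simplex [p,q,r] to [q,r] − [p,r] + [p,q]. For instance
  ∂[0,4,5] = [4,5] − [0,5] + [0,4],
  ∂[1,2,4] = [2,4] − [1,4] + [1,2].
The resulting 24×16 matrix has rank 15, and its Smith normal form has invariant factors (1,1,1,1,1,1,1,1,1,1,1,1,1,1,1).

Reading off H_k = ker ∂_k / im ∂_{k+1}:

  H_0: rank C_0 − rank ∂_1 = 8 − 7 = 1, and the invariant factors of ∂_1 are all 1, so H_0 = Z.
  H_1: rank ker ∂_1 − rank ∂_2 = (24 − 7) − 15 = 2, and the invariant factors of ∂_2 are all 1, so H_1 = Z^2.
  H_2: rank ker ∂_2 − rank ∂_3 = (16 − 15) − 0 = 1, and there is no ∂_3, so H_2 = Z.

(K is a triangulation of the torus T^2.)

H_0 ≅ Z,  H_1 ≅ Z^2,  H_2 ≅ Z.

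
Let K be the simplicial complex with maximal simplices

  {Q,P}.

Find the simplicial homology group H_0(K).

Fix the vertex order P < Q and write every simplex with vertices in increasing order. Then dim K = 1 and the simplices of K are:

  0-simplices (2): P, Q
  1-simplices (1): PQ

Hence C_0 ≅ Z^2, C_1 ≅ Z^1.

The boundary map ∂_1: C_1 → C_0 maps an edge to its endpoints' difference, ∂[p,q] = q − p.
The 2×1 boundary matrix has rank 1 and Smith normal form diag(1).

Now H_k = ker ∂_k / im ∂_{k+1}, so:

  H_0: rank C_0 − rank ∂_1 = 2 − 1 = 1, and the invariant factors of ∂_1 are all 1, so H_0 = Z.

(K is a triangulation of the 1-simplex.)

H_0 ≅ Z.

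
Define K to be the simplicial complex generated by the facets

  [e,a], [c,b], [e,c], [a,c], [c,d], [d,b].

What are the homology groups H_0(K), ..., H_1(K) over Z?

H_0 ≅ Z,  H_1 ≅ Z^2.

Take the total order a < b < c < d < e on the vertex set. Then K (dimension 1) consists of the simplices:

  0-simplices (5): a, b, c, d, e
  1-simplices (6): ac, ae, bc, bd, cd, ce

Hence C_0 ≅ Z^5, C_1 ≅ Z^6.

Boundary ∂_1: C_1 → C_0 is given by ∂[p,q] = [q] − [p]. For instance
  ∂bd = d − b.
The 5×6 boundary matrix has rank 4 and Smith normal form diag(1,1,1,1).

Computing H_k = (kernel of ∂_k) / (image of ∂_{k+1}):

  H_0: rank C_0 − rank ∂_1 = 5 − 4 = 1, and the invariant factors of ∂_1 are all 1, so H_0 = Z.
  H_1: rank ker ∂_1 − rank ∂_2 = (6 − 4) − 0 = 2, and there is no ∂_2, so H_1 = Z^2.

As a check, the Euler characteristic is 5 − 6 = -1, which agrees with 1 − 2 = -1.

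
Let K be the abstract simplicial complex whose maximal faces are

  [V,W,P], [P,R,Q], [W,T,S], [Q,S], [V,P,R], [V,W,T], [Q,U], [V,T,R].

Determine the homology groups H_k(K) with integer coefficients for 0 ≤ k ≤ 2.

H_0 ≅ Z,  H_1 ≅ Z,  H_2 = 0.

Fix the vertex order P < Q < R < S < T < U < V < W and write every simplex with vertices in increasing order. Then dim K = 2 and the simplices of K are:

  0-simplices (8): P, Q, R, S, T, U, V, W
  1-simplices (14): PQ, PR, PV, PW, QR, QS, QU, RT, RV, ST, SW, TV, TW, VW
  2-simplices (6): PQR, PRV, PVW, RTV, STW, TVW

Hence C_0 ≅ Z^8, C_1 ≅ Z^14, C_2 ≅ Z^6.

Boundary ∂_1: C_1 → C_0 sends each edge [p,q] (with p < q) to q − p. For instance
  ∂RV = V − R.
As a 8×14 matrix over Z this has rank 7, with invariant factors (1,1,1,1,1,1,1).

Boundary ∂_2: C_2 → C_1 maps a triangle to the signed sum of its edges. For instance
  ∂STW = TW − SW + ST,
  ∂PQR = QR − PR + PQ.
The 14×6 boundary matrix has rank 6 and Smith normal form diag(1,1,1,1,1,1).

Now H_k = ker ∂_k / im ∂_{k+1}, so:

  H_0: rank C_0 − rank ∂_1 = 8 − 7 = 1, and the invariant factors of ∂_1 are all 1, so H_0 = Z.
  H_1: rank ker ∂_1 − rank ∂_2 = (14 − 7) − 6 = 1, and the invariant factors of ∂_2 are all 1, so H_1 = Z.
  H_2: rank ker ∂_2 − rank ∂_3 = (6 − 6) − 0 = 0, and there is no ∂_3, so H_2 = 0.

As a check, the Euler characteristic is 8 − 14 + 6 = 0, which agrees with 1 − 1 + 0 = 0.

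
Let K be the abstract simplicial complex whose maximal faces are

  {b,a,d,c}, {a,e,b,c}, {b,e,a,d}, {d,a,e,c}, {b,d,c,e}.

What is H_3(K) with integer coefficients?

H_3 ≅ Z.

Order the vertices as a < b < c < d < e. Listing each simplex with vertices in this order, K has dimension 3 with simplices:

  0-simplices (5): a, b, c, d, e
  1-simplices (10): ab, ac, ad, ae, bc, bd, be, cd, ce, de
  2-simplices (10): abc, abd, abe, acd, ace, ade, bcd, bce, bde, cde
  3-simplices (5): abcd, abce, abde, acde, bcde

Hence C_0 ≅ Z^5, C_1 ≅ Z^10, C_2 ≅ Z^10, C_3 ≅ Z^5.

The boundary map ∂_1: C_1 → C_0 is given by ∂[p,q] = [q] − [p]. For instance
  ∂ae = e − a.
The resulting 5×10 matrix has rank 4, and its Smith normal form has invariant factors (1,1,1,1).

Boundary ∂_2: C_2 → C_1 acts by ∂[p,q,r] = [q,r] − [p,r] + [p,q]. For instance
  ∂bcd = cd − bd + bc,
  ∂acd = cd − ad + ac.
As a 10×10 matrix over Z this has rank 6, with invariant factors (1,1,1,1,1,1).

The boundary map ∂_3: C_3 → C_2 sends each 3-simplex σ to the alternating sum Σ_i (−1)^i (σ with its i-th vertex removed). For instance
  ∂abcd = bcd − acd + abd − abc,
  ∂abce = bce − ace + abe − abc.
The 10×5 boundary matrix has rank 4 and Smith normal form diag(1,1,1,1).

From H_k ≅ ker(∂_k) / im(∂_{k+1}) we obtain:

  H_3: rank ker ∂_3 − rank ∂_4 = (5 − 4) − 0 = 1, and there is no ∂_4, so H_3 ≅ Z.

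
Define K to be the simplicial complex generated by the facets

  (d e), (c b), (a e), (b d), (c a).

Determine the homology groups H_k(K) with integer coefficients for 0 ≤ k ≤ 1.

H_0 ≅ Z,  H_1 ≅ Z.

We work with the vertex ordering a < b < c < d < e. The simplices of K, each written with vertices in increasing order, are:

  0-simplices (5): a, b, c, d, e
  1-simplices (5): ac, ae, bc, bd, de

giving chain groups C_0 ≅ Z^5, C_1 ≅ Z^5.

Boundary ∂_1: C_1 → C_0 is given by ∂[p,q] = [q] − [p]. For instance
  ∂ae = e − a.
The 5×5 boundary matrix has rank 4 and Smith normal form diag(1,1,1,1).

Now H_k = ker ∂_k / im ∂_{k+1}, so:

  H_0: rank C_0 − rank ∂_1 = 5 − 4 = 1, and the invariant factors of ∂_1 are all 1, so H_0 ≅ Z.
  H_1: rank ker ∂_1 − rank ∂_2 = (5 − 4) − 0 = 1, and there is no ∂_2, so H_1 ≅ Z.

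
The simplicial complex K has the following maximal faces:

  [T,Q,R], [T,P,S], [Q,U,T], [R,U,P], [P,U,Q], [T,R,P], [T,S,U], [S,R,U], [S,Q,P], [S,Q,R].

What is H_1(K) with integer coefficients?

Order the vertices as P < Q < R < S < T < U. Listing each simplex with vertices in this order, K has dimension 2 with simplices:

  0-simplices (6): P, Q, R, S, T, U
  1-simplices (15): PQ, PR, PS, PT, PU, QR, QS, QT, QU, RS, RT, RU, ST, SU, TU
  2-simplices (10): PQS, PQU, PRT, PRU, PST, QRS, QRT, QTU, RSU, STU

Hence C_0 ≅ Z^6, C_1 ≅ Z^15, C_2 ≅ Z^10.

The boundary map ∂_1: C_1 → C_0 sends each edge [p,q] (with p < q) to q − p. For instance
  ∂PT = T − P.
As a 6×15 matrix over Z this has rank 5, with invariant factors (1,1,1,1,1).

The boundary map ∂_2: C_2 → C_1 maps a triangle to the signed sum of its edges. For instance
  ∂PQS = QS − PS + PQ,
  ∂QTU = TU − QU + QT.
The 15×10 boundary matrix has rank 10 and Smith normal form diag(1,1,1,1,1,1,1,1,1,2).

Computing H_k = (kernel of ∂_k) / (image of ∂_{k+1}):

  H_1: rank ker ∂_1 − rank ∂_2 = (15 − 5) − 10 = 0, and ∂_2 has invariant factor 2 > 1, so H_1 ≅ Z/2Z.

(K is a triangulation of the real projective plane RP^2.)

H_1 ≅ Z/2Z.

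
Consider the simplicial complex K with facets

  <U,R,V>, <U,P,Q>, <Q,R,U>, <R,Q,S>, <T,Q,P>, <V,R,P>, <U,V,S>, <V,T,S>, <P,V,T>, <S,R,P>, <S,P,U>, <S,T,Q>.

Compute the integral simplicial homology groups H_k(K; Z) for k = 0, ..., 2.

K has 7 vertices, 18 edges, 12 triangles.
rank ∂_0 = 0, rank ∂_1 = 6 ⇒ b_0 = 7 − 0 − 6 = 1; all invariant factors of ∂_1 are 1 so no torsion. So H_0 = Z.
rank ∂_1 = 6, rank ∂_2 = 12 ⇒ b_1 = 18 − 6 − 12 = 0; ∂_2 has invariant factor(s) [2] giving torsion. So H_1 = Z/2.
rank ∂_2 = 12, rank ∂_3 = 0 ⇒ b_2 = 12 − 12 − 0 = 0. So H_2 = 0.

H_0 = Z,  H_1 = Z/2,  H_2 = 0.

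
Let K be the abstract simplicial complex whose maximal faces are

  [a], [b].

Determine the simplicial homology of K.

K has 2 vertices.
rank ∂_0 = 0, rank ∂_1 = 0 ⇒ b_0 = 2 − 0 − 0 = 2. So H_0 ≅ Z^2.

H_0 = Z^2.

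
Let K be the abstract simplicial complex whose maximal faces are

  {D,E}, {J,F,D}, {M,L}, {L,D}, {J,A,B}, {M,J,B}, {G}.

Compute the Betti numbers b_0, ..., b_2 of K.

b_0 = 2, b_1 = 1, b_2 = 0.

We work with the vertex ordering A < B < D < E < F < G < J < L < M. The simplices of K, each written with vertices in increasing order, are:

  0-simplices (9): A, B, D, E, F, G, J, L, M
  1-simplices (11): AB, AJ, BJ, BM, DE, DF, DJ, DL, FJ, JM, LM
  2-simplices (3): ABJ, BJM, DFJ

giving chain groups C_0 ≅ Z^9, C_1 ≅ Z^11, C_2 ≅ Z^3.

Boundary ∂_1: C_1 → C_0 maps an edge to its endpoints' difference, ∂[p,q] = q − p. For instance
  ∂FJ = J − F.
The 9×11 boundary matrix has rank 7 and Smith normal form diag(1,1,1,1,1,1,1).

Boundary ∂_2: C_2 → C_1 acts by ∂[p,q,r] = [q,r] − [p,r] + [p,q]. For instance
  ∂BJM = JM − BM + BJ,
  ∂DFJ = FJ − DJ + DF.
The 11×3 boundary matrix has rank 3 and Smith normal form diag(1,1,1).

Now H_k = ker ∂_k / im ∂_{k+1}, so:

  H_0: rank C_0 − rank ∂_1 = 9 − 7 = 2, and the invariant factors of ∂_1 are all 1, so H_0 ≅ Z^2.
  H_1: rank ker ∂_1 − rank ∂_2 = (11 − 7) − 3 = 1, and the invariant factors of ∂_2 are all 1, so H_1 ≅ Z.
  H_2: rank ker ∂_2 − rank ∂_3 = (3 − 3) − 0 = 0, and there is no ∂_3, so H_2 ≅ 0.

Hence the Betti numbers are b_0 = 2, b_1 = 1, b_2 = 0.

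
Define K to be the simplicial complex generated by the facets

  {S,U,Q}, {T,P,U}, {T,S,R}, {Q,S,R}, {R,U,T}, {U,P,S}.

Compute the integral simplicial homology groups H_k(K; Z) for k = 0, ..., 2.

We work with the vertex ordering P < Q < R < S < T < U. The simplices of K, each written with vertices in increasing order, are:

  0-simplices (6): P, Q, R, S, T, U
  1-simplices (12): PS, PT, PU, QR, QS, QU, RS, RT, RU, ST, SU, TU
  2-simplices (6): PSU, PTU, QRS, QSU, RST, RTU

Hence C_0 ≅ Z^6, C_1 ≅ Z^12, C_2 ≅ Z^6.

Boundary ∂_1: C_1 → C_0 sends each edge [p,q] (with p < q) to q − p. For instance
  ∂PT = T − P.
The 6×12 boundary matrix has rank 5 and Smith normal form diag(1,1,1,1,1).

∂_2: C_2 → C_1 acts by ∂[p,q,r] = [q,r] − [p,r] + [p,q]. For instance
  ∂RTU = TU − RU + RT,
  ∂RST = ST − RT + RS.
As a 12×6 matrix over Z this has rank 6, with invariant factors (1,1,1,1,1,1).

Computing H_k = (kernel of ∂_k) / (image of ∂_{k+1}):

  H_0: rank C_0 − rank ∂_1 = 6 − 5 = 1, and the invariant factors of ∂_1 are all 1, so H_0 = Z.
  H_1: rank ker ∂_1 − rank ∂_2 = (12 − 5) − 6 = 1, and the invariant factors of ∂_2 are all 1, so H_1 = Z.
  H_2: rank ker ∂_2 − rank ∂_3 = (6 − 6) − 0 = 0, and there is no ∂_3, so H_2 = 0.

H_0 = Z,  H_1 = Z,  H_2 = 0.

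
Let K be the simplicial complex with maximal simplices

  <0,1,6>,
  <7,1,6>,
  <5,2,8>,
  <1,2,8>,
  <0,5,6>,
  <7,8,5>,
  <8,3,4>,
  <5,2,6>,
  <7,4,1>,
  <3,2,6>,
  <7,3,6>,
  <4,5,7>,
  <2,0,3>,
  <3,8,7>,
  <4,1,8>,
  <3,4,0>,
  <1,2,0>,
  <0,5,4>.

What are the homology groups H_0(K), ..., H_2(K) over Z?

K has 9 vertices, 27 edges, 18 triangles.
rank ∂_0 = 0, rank ∂_1 = 8 ⇒ b_0 = 9 − 0 − 8 = 1; all invariant factors of ∂_1 are 1 so no torsion. So H_0 ≅ Z.
rank ∂_1 = 8, rank ∂_2 = 18 ⇒ b_1 = 27 − 8 − 18 = 1; ∂_2 has invariant factor(s) [2] giving torsion. So H_1 ≅ Z ⊕ Z/2.
rank ∂_2 = 18, rank ∂_3 = 0 ⇒ b_2 = 18 − 18 − 0 = 0. So H_2 ≅ 0.

H_0 = Z,  H_1 = Z ⊕ Z/2,  H_2 = 0.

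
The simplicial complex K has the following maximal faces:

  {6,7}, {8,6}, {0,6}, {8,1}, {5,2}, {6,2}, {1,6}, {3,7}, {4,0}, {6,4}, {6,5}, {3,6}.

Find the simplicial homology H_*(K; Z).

Order the vertices as 0 < 1 < 2 < 3 < 4 < 5 < 6 < 7 < 8. Listing each simplex with vertices in this order, K has dimension 1 with simplices:

  0-simplices (9): [0], [1], [2], [3], [4], [5], [6], [7], [8]
  1-simplices (12): [0,4], [0,6], [1,6], [1,8], [2,5], [2,6], [3,6], [3,7], [4,6], [5,6], [6,7], [6,8]

so the chain groups are C_0 ≅ Z^9, C_1 ≅ Z^12.

∂_1: C_1 → C_0 maps an edge to its endpoints' difference, ∂[p,q] = q − p. For instance
  ∂[1,6] = [6] − [1].
As a 9×12 matrix over Z this has rank 8, with invariant factors (1,1,1,1,1,1,1,1).

Now H_k = ker ∂_k / im ∂_{k+1}, so:

  H_0: rank C_0 − rank ∂_1 = 9 − 8 = 1, and the invariant factors of ∂_1 are all 1, so H_0 = Z.
  H_1: rank ker ∂_1 − rank ∂_2 = (12 − 8) − 0 = 4, and there is no ∂_2, so H_1 = Z^4.

H_0 ≅ Z,  H_1 ≅ Z^4.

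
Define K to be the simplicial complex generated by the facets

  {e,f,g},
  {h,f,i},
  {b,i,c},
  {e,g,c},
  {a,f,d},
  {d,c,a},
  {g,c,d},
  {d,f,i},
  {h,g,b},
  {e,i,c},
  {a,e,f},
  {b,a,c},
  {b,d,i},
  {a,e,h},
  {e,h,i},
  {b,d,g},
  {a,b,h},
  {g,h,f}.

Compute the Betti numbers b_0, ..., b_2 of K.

b_0 = 1, b_1 = 1, b_2 = 0.

We work with the vertex ordering a < b < c < d < e < f < g < h < i. The simplices of K, each written with vertices in increasing order, are:

  0-simplices (9): a, b, c, d, e, f, g, h, i
  1-simplices (27): ab, ac, ad, ae, af, ah, bc, bd, bg, bh, bi, cd, ce, cg, ci, df, dg, di, ef, eg, eh, ei, fg, fh, fi, gh, hi
  2-simplices (18): abc, abh, acd, adf, aef, aeh, bci, bdg, bdi, bgh, cdg, ceg, cei, dfi, efg, ehi, fgh, fhi

giving chain groups C_0 ≅ Z^9, C_1 ≅ Z^27, C_2 ≅ Z^18.

∂_1: C_1 → C_0 is given by ∂[p,q] = [q] − [p].
This gives a 9×27 integer matrix of rank 8; reducing to Smith normal form yields diagonal entries (1,1,1,1,1,1,1,1).

The boundary map ∂_2: C_2 → C_1 sends each 2-simplex [p,q,r] to [q,r] − [p,r] + [p,q]. For instance
  ∂bgh = gh − bh + bg,
  ∂abh = bh − ah + ab.
As a 27×18 matrix over Z this has rank 18, with invariant factors (1,1,1,1,1,1,1,1,1,1,1,1,1,1,1,1,1,2).

Computing H_k = (kernel of ∂_k) / (image of ∂_{k+1}):

  H_0: rank C_0 − rank ∂_1 = 9 − 8 = 1, and the invariant factors of ∂_1 are all 1, so H_0 ≅ Z.
  H_1: rank ker ∂_1 − rank ∂_2 = (27 − 8) − 18 = 1, and ∂_2 has invariant factor 2 > 1, so H_1 ≅ Z ⊕ Z/2.
  H_2: rank ker ∂_2 − rank ∂_3 = (18 − 18) − 0 = 0, and there is no ∂_3, so H_2 ≅ 0.

As a check, the Euler characteristic is 9 − 27 + 18 = 0, which agrees with 1 − 1 + 0 = 0.
(K is a triangulation of the Klein bottle.)

Hence the Betti numbers are b_0 = 1, b_1 = 1, b_2 = 0.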